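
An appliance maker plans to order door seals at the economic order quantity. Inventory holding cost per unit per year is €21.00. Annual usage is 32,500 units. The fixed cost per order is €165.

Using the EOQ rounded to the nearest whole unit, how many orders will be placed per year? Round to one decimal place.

Q* = √(2·D·S / H) = √(2·32,500·165 / 21) = √510,714.3 ≈ 714.64 → Q = 715
N = D/Q = 32,500/715 ≈ 45.455 orders/yr

45.5 orders per year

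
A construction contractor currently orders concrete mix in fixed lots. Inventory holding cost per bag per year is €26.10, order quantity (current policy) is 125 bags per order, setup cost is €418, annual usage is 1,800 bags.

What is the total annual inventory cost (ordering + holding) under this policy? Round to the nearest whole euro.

€7,650

Ordering: D/Q × S = 1,800/125 × €418 = €6,019.20
Holding:  Q/2 × H = 125/2 × €26.1 = €1,631.25
Total = €6,019.20 + €1,631.25 = €7,650.45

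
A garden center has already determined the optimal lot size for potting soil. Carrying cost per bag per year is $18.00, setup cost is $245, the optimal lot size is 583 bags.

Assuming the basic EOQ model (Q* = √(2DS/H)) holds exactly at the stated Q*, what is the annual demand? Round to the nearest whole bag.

12,486 bags per year

EOQ relation: Q² = 2DS/H, so rearrange for the unknown.
D = Q²H / (2S) = 583² × 18 / (2 × 245) = 12,485.72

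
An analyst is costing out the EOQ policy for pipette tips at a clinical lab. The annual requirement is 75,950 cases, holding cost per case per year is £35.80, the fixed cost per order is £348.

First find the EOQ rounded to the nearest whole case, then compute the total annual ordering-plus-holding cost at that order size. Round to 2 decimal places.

£43,502.08

2DS/H = 2·75,950·348/35.8 = 1,476,569.83
EOQ = √1,476,569.83 ≈ 1,215.14 → Q = 1,215 cases
Orders/yr = 75,950/1,215 = 62.510; ordering cost = 62.510 × £348 = £21,753.58
Average inventory = 1,215/2 = 607.5; holding cost = 607.5 × £35.8 = £21,748.50
Total = £21,753.58 + £21,748.50 = £43,502.08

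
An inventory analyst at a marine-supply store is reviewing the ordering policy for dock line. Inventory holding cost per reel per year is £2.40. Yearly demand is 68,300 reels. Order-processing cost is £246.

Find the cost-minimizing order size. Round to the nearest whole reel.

3,742 reels

Q* = √(2·D·S / H) = √(2·68,300·246 / 2.4) = √14,001,500.0 ≈ 3,741.86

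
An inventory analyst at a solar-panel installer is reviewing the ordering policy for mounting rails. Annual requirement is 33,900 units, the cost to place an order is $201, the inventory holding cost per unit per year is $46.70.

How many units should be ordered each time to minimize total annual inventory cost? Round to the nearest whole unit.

540 units

2DS/H = 2·33,900·201/46.7 = 291,815.85
EOQ = √291,815.85 ≈ 540.20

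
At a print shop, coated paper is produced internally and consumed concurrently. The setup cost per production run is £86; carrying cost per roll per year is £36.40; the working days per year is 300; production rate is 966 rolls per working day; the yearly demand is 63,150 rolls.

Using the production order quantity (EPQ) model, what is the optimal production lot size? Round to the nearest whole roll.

618 rolls

d = 63,150/300 = 210.5000 rolls/day;  effective holding cost H(1 − d/p) = 36.4·(1 − 210.5000/966) = 28.46812
Q* = √(2DS / H_eff) = √(2·63,150·86 / 28.46812) ≈ 617.69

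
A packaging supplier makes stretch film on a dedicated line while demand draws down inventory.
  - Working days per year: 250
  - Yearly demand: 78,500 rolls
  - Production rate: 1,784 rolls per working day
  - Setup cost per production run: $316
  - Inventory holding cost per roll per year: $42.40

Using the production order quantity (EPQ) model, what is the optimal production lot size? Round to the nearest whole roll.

1,192 rolls

Daily demand d = 78,500/250 = 314.000; p = 1784; 1 − d/p = 0.82399
EPQ = √(2DS / (H(1 − d/p)))
    = √(2 × 78,500 × 316 / (42.4 × 0.82399)) ≈ 1,191.65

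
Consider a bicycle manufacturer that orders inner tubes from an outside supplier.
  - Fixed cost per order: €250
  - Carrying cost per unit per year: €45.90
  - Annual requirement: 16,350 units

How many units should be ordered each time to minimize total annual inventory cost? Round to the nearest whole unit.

2DS/H = 2·16,350·250/45.9 = 178,104.58
EOQ = √178,104.58 ≈ 422.02

422 units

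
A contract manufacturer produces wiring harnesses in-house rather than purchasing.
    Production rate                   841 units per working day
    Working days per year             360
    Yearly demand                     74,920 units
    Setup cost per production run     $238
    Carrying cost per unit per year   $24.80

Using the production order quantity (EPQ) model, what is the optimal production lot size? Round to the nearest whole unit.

Daily demand d = 74,920/360 = 208.111; p = 841; 1 − d/p = 0.75254
EPQ = √(2DS / (H(1 − d/p)))
    = √(2 × 74,920 × 238 / (24.8 × 0.75254)) ≈ 1,382.33

1,382 units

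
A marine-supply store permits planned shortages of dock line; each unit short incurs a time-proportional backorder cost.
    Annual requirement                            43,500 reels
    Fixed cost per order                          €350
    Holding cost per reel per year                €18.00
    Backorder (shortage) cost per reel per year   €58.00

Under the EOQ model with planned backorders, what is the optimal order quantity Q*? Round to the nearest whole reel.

Q* = √(2DS/H) · √((H + b)/b)
   = √(2 × 43,500 × 350 / 18) · √((18 + 58) / 58)
   = 1,300.641 × 1.1447 ≈ 1,488.85

1,489 reels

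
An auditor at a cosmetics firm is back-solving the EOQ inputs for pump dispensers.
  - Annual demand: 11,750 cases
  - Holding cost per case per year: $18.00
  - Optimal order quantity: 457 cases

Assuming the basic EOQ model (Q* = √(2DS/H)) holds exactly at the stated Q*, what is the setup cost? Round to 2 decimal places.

From Q* = √(2DS/H) ⇒ Q*² = 2DS/H.
S = Q²H / (2D) = 457² × 18 / (2 × 11,750) = 159.9694

$159.97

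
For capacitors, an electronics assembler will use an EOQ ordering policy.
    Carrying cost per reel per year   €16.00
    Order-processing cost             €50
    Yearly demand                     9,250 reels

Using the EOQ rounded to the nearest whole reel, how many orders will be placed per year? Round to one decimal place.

2DS/H = 2·9,250·50/16 = 57,812.50
EOQ = √57,812.50 ≈ 240.44 → Q = 240
N = D/Q = 9,250/240 ≈ 38.542 orders/yr

38.5 orders per year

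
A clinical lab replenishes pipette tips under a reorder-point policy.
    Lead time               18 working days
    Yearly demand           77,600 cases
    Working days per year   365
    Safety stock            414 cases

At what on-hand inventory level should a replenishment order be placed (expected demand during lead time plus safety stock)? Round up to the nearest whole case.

Daily demand d = 77,600 / 365 = 212.603 cases/day
Demand during lead time = 212.603 × 18 = 3,826.85
Reorder point = 3,826.85 + 414 = 4,240.85 → round up

4,241 cases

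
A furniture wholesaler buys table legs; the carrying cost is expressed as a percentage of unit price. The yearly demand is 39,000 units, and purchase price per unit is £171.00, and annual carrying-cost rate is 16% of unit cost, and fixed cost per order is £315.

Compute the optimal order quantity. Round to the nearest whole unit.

Carrying cost H = £171 × 16% = £27.3600/unit/yr
EOQ = √(2DS/H) = √(2 × 39,000 × 315 / 27.36)
    = √(898,026.32) ≈ 947.64

948 units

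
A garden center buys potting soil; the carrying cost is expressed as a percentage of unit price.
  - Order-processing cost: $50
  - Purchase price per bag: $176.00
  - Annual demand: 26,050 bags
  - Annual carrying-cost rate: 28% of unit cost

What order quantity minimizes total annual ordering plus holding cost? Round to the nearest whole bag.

230 bags

Holding cost per bag per year: H = 28% × $176 = $49.2800
Q* = √(2·D·S / H) = √(2·26,050·50 / 49.28) = √52,861.2 ≈ 229.92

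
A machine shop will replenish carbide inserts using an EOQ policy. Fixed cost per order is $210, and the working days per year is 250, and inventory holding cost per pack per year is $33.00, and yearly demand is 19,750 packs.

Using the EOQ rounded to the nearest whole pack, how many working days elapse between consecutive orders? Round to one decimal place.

Optimal lot size Q* = (2 × 19,750 × $210 / $33)^½ ≈ 501.36 → Q = 501 packs
T = Q/D × 250 days = 501/19,750 × 250 = 6.342 days

6.3 days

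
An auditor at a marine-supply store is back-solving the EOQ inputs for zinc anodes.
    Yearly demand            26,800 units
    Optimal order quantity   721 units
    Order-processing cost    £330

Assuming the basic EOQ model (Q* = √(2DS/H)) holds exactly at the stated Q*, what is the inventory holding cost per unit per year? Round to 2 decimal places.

£34.03

From Q* = √(2DS/H) ⇒ Q*² = 2DS/H.
H = 2DS / Q² = 2 × 26,800 × 330 / 721² = 34.0258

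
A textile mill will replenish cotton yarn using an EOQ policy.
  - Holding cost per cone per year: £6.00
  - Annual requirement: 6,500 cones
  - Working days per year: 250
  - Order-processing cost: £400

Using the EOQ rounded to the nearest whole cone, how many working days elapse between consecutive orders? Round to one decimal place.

35.8 days

Optimal lot size Q* = (2 × 6,500 × £400 / £6)^½ ≈ 930.95 → Q = 931 cones
Cycle time = (working days × Q)/D = (250 × 931) / 6,500 = 35.808 days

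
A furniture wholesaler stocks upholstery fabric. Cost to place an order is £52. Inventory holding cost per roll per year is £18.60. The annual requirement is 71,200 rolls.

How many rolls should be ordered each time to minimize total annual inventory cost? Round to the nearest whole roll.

631 rolls

EOQ = √(2DS/H) = √(2 × 71,200 × 52 / 18.6)
    = √(398,107.53) ≈ 630.96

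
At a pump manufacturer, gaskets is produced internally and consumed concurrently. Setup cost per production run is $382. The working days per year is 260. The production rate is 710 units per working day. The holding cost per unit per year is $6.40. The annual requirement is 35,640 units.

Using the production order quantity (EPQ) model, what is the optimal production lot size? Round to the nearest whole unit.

2,296 units

d = 35,640/260 = 137.0769 units/day;  effective holding cost H(1 − d/p) = 6.4·(1 − 137.0769/710) = 5.16438
Q* = √(2DS / H_eff) = √(2·35,640·382 / 5.16438) ≈ 2,296.18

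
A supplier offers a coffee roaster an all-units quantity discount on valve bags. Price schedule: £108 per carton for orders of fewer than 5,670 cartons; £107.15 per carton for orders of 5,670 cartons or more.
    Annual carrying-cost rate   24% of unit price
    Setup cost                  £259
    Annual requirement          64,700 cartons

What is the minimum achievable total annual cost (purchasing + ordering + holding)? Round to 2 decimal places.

H₁ = 24%×£108 = £25.9200;  H₂ = 24%×£107.15 = £25.7160
EOQ₁ = √(2×64,700×259/25.9200) = 1,137.10  (< 5,670, feasible at tier 1)
EOQ₂ = √(2×64,700×259/25.7160) = 1,141.60  (< 5,670 → use Q = 5,670 at tier-2 price)
TC(tier 1 (EOQ₁), Q≈1,137.1) = £7,017,073.69
TC(tier 2, Q≈5,670.0) = £7,008,465.29
Minimum at tier 2: £7,008,465.29

£7,008,465.29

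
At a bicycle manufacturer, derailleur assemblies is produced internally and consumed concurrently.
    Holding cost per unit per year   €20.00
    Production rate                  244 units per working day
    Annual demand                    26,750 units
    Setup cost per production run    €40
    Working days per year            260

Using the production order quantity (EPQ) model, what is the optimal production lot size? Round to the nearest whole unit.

Daily demand d = 26,750/260 = 102.885; p = 244; 1 − d/p = 0.57834
EPQ = √(2DS / (H(1 − d/p)))
    = √(2 × 26,750 × 40 / (20 × 0.57834)) ≈ 430.13

430 units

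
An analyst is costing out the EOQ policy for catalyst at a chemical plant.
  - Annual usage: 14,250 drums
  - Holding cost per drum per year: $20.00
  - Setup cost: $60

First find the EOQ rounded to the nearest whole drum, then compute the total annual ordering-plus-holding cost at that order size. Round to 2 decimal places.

$5,848.08

Optimal lot size Q* = (2 × 14,250 × $60 / $20)^½ ≈ 292.40 → Q = 292 drums
Ordering: D/Q × S = 14,250/292 × $60 = $2,928.08
Holding:  Q/2 × H = 292/2 × $20 = $2,920.00
Total = $2,928.08 + $2,920.00 = $5,848.08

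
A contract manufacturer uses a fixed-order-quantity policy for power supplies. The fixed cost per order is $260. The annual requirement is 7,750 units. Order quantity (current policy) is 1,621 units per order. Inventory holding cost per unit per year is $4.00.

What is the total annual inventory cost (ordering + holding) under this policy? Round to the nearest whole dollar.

Annual ordering cost = (D/Q)·S = (7,750/1,621) × 260 = $1,243.06
Annual holding cost  = (Q/2)·H = (1,621/2) × 4 = $3,242.00
Total = $1,243.06 + $3,242.00 = $4,485.06

$4,485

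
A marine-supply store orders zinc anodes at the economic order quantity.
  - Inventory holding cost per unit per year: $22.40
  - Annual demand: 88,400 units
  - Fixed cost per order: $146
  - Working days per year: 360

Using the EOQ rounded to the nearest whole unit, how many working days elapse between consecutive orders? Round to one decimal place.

Optimal lot size Q* = (2 × 88,400 × $146 / $22.4)^½ ≈ 1,073.48 → Q = 1,073 units
T = Q/D × 360 days = 1,073/88,400 × 360 = 4.370 days

4.4 days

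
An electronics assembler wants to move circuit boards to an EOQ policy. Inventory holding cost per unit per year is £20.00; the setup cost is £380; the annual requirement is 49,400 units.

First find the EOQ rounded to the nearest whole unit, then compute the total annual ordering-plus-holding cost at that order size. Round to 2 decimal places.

Q* = √(2·D·S / H) = √(2·49,400·380 / 20) = √1,877,200.0 ≈ 1,370.11 → Q = 1,370 units
Ordering: D/Q × S = 49,400/1,370 × £380 = £13,702.19
Holding:  Q/2 × H = 1,370/2 × £20 = £13,700.00
Total = £13,702.19 + £13,700.00 = £27,402.19

£27,402.19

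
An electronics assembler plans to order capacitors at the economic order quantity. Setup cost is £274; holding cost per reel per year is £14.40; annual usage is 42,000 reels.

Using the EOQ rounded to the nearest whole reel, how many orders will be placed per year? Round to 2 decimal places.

33.23 orders per year

Q* = √(2·D·S / H) = √(2·42,000·274 / 14.4) = √1,598,333.3 ≈ 1,264.25 → Q = 1,264
Orders per year = D/Q = 42,000 / 1,264 = 33.228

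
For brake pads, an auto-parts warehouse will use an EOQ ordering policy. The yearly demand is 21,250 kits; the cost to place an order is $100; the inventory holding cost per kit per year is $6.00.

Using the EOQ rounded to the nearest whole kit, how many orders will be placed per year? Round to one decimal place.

Q* = √(2·D·S / H) = √(2·21,250·100 / 6) = √708,333.3 ≈ 841.63 → Q = 842
N = D/Q = 21,250/842 ≈ 25.238 orders/yr

25.2 orders per year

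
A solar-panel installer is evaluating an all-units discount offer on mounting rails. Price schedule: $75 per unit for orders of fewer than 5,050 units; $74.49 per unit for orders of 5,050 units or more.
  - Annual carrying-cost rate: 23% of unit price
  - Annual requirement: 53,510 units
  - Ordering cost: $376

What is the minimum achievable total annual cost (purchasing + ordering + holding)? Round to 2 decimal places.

H₁ = 23%×$75 = $17.2500;  H₂ = 23%×$74.49 = $17.1327
EOQ₁ = √(2×53,510×376/17.2500) = 1,527.33  (< 5,050, feasible at tier 1)
EOQ₂ = √(2×53,510×376/17.1327) = 1,532.55  (< 5,050 → use Q = 5,050 at tier-2 price)
TC(tier 1 (EOQ₁), Q≈1,527.3) = $4,039,596.38
TC(tier 2, Q≈5,050.0) = $4,033,204.08
Minimum at tier 2: $4,033,204.08

$4,033,204.08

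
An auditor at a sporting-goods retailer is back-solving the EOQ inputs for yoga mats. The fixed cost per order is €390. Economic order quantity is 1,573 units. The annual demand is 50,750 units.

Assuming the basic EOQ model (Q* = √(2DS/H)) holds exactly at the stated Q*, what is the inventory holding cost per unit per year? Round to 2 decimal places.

Since Q* = (2DS/H)^½, squaring gives Q*²·H = 2DS.
H = 2DS / Q² = 2 × 50,750 × 390 / 1,573² = 15.9983

€16.00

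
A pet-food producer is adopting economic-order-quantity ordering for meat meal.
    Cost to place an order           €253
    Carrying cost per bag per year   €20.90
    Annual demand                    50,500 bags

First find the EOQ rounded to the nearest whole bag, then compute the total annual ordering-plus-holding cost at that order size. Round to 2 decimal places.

€23,109.69

EOQ = √(2DS/H) = √(2 × 50,500 × 253 / 20.9)
    = √(1,222,631.58) ≈ 1,105.73 → Q = 1,106 bags
Orders/yr = 50,500/1,106 = 45.660; ordering cost = 45.660 × €253 = €11,551.99
Average inventory = 1,106/2 = 553; holding cost = 553 × €20.9 = €11,557.70
Total = €11,551.99 + €11,557.70 = €23,109.69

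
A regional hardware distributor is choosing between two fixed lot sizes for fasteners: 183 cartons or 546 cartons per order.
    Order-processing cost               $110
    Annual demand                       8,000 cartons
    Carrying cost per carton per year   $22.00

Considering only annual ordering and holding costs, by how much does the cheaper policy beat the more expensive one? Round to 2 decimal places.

TC(Q) = (D/Q)S + (Q/2)H
TC(183) = (8,000/183)×110 + (183/2)×22 = $6,821.74
TC(546) = (8,000/546)×110 + (546/2)×22 = $7,617.72
Cheaper: Q = 183.  Difference = $795.98

$795.98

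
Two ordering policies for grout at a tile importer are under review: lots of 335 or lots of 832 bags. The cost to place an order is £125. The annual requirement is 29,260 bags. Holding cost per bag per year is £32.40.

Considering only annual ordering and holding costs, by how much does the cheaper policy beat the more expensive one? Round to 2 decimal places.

£1,529.52

Annual cost at Q: ordering D·S/Q plus holding Q·H/2.
TC(335) = (29,260/335)×125 + (335/2)×32.4 = £16,344.91
TC(832) = (29,260/832)×125 + (832/2)×32.4 = £17,874.43
Cheaper: Q = 335.  Difference = £1,529.52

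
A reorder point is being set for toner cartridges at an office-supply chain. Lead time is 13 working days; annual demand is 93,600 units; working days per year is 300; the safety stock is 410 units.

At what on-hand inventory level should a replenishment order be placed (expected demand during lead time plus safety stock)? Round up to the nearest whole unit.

Daily demand d = 93,600 / 300 = 312.000 units/day
Demand during lead time = 312.000 × 13 = 4,056.00
Reorder point = 4,056.00 + 410 = 4,466.00 → round up

4,466 units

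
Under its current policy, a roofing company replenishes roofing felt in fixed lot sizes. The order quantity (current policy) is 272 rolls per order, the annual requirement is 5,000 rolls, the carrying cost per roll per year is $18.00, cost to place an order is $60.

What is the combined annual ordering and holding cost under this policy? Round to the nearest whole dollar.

$3,551

Ordering: D/Q × S = 5,000/272 × $60 = $1,102.94
Holding:  Q/2 × H = 272/2 × $18 = $2,448.00
Total = $1,102.94 + $2,448.00 = $3,550.94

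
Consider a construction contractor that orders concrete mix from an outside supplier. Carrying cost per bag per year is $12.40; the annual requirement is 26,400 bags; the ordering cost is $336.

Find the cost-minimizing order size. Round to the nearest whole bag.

1,196 bags

EOQ = √(2DS/H) = √(2 × 26,400 × 336 / 12.4)
    = √(1,430,709.68) ≈ 1,196.12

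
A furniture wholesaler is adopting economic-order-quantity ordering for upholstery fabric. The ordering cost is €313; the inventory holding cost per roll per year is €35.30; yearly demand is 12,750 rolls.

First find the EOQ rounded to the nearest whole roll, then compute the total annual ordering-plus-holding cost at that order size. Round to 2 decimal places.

€16,785.33

2DS/H = 2·12,750·313/35.3 = 226,104.82
EOQ = √226,104.82 ≈ 475.50 → Q = 476 rolls
Ordering: D/Q × S = 12,750/476 × €313 = €8,383.93
Holding:  Q/2 × H = 476/2 × €35.3 = €8,401.40
Total = €8,383.93 + €8,401.40 = €16,785.33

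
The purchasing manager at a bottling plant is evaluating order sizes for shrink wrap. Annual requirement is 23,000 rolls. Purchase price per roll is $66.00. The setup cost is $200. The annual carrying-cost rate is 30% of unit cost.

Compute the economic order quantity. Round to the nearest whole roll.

H = i·C = 0.3 × $66 = $19.8000 per roll-year
2DS/H = 2·23,000·200/19.8 = 464,646.46
EOQ = √464,646.46 ≈ 681.65

682 rolls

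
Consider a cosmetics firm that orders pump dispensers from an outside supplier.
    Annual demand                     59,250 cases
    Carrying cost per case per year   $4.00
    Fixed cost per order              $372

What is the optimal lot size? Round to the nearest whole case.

3,320 cases

Optimal lot size Q* = (2 × 59,250 × $372 / $4)^½ ≈ 3,319.71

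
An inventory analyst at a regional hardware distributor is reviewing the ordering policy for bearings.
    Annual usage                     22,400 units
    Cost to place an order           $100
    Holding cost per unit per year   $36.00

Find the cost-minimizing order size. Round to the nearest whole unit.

353 units

Optimal lot size Q* = (2 × 22,400 × $100 / $36)^½ ≈ 352.77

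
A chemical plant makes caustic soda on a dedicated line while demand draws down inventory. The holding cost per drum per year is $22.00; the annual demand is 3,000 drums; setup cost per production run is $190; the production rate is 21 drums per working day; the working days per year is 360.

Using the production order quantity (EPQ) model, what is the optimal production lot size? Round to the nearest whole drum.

293 drums

Daily demand d = 3,000/360 = 8.333; p = 21; 1 − d/p = 0.60317
EPQ = √(2DS / (H(1 − d/p)))
    = √(2 × 3,000 × 190 / (22 × 0.60317)) ≈ 293.10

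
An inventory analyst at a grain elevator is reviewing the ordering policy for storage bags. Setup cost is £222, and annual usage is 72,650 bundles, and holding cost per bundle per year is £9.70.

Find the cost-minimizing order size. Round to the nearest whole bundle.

EOQ = √(2DS/H) = √(2 × 72,650 × 222 / 9.7)
    = √(3,325,422.68) ≈ 1,823.57

1,824 bundles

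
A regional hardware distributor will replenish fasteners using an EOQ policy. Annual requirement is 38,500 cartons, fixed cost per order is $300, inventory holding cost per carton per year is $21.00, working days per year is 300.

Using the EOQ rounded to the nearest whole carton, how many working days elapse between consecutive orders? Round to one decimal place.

8.2 days

2DS/H = 2·38,500·300/21 = 1,100,000.00
EOQ = √1,100,000.00 ≈ 1,048.81 → Q = 1,049 cartons
T = Q/D × 300 days = 1,049/38,500 × 300 = 8.174 days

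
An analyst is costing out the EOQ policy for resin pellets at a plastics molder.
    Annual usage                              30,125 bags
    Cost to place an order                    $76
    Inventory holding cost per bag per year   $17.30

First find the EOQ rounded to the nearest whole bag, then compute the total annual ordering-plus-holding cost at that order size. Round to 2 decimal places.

2DS/H = 2·30,125·76/17.3 = 264,682.08
EOQ = √264,682.08 ≈ 514.47 → Q = 514 bags
Ordering: D/Q × S = 30,125/514 × $76 = $4,454.28
Holding:  Q/2 × H = 514/2 × $17.3 = $4,446.10
Total = $4,454.28 + $4,446.10 = $8,900.38

$8,900.38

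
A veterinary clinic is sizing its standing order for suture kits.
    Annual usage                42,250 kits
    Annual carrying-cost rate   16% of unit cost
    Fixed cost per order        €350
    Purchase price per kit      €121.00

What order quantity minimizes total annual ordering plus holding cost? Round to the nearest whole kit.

1,236 kits

Carrying cost H = €121 × 16% = €19.3600/kit/yr
EOQ = √(2DS/H) = √(2 × 42,250 × 350 / 19.36)
    = √(1,527,634.30) ≈ 1,235.98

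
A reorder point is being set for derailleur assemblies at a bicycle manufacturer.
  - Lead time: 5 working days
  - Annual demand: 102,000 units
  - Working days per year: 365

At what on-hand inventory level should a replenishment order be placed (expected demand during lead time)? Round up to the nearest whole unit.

Daily demand d = 102,000 / 365 = 279.452 units/day
Demand during lead time = 279.452 × 5 = 1,397.26
Reorder point = 1,397.26 → round up

1,398 units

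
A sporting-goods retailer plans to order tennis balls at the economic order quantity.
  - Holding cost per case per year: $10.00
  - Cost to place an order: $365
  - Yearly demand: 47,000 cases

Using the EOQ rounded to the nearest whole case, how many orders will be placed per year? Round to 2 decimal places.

25.38 orders per year

Optimal lot size Q* = (2 × 47,000 × $365 / $10)^½ ≈ 1,852.30 → Q = 1,852
Orders per year = D/Q = 47,000 / 1,852 = 25.378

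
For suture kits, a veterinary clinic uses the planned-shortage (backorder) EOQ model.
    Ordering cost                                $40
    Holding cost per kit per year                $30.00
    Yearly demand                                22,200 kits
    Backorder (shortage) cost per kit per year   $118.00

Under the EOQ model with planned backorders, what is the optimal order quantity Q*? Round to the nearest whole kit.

Basic EOQ = √(2·22,200·40/30) = 243.311
Backorder adjustment √((H+b)/b) = √((30+118)/118) = 1.1199
Q* = 243.311 × 1.1199 ≈ 272.49

272 kits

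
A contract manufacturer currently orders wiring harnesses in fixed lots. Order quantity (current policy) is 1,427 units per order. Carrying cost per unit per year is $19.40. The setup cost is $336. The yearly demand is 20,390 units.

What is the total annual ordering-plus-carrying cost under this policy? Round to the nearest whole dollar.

Ordering: D/Q × S = 20,390/1,427 × $336 = $4,801.01
Holding:  Q/2 × H = 1,427/2 × $19.4 = $13,841.90
Total = $4,801.01 + $13,841.90 = $18,642.91

$18,643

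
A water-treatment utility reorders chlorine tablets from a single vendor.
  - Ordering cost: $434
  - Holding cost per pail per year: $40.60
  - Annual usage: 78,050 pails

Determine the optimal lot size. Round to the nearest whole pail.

1,292 pails

Q* = √(2·D·S / H) = √(2·78,050·434 / 40.6) = √1,668,655.2 ≈ 1,291.76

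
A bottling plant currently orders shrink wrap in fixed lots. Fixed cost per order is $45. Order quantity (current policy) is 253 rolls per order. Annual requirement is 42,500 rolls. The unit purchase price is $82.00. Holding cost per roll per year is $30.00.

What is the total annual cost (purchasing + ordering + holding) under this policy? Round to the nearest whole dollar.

Annual ordering cost = (D/Q)·S = (42,500/253) × 45 = $7,559.29
Annual holding cost  = (Q/2)·H = (253/2) × 30 = $3,795.00
Purchase cost = D·C = 42,500 × 82 = $3,485,000.00
Total = $7,559.29 + $3,795.00 + $3,485,000.00 = $3,496,354.29

$3,496,354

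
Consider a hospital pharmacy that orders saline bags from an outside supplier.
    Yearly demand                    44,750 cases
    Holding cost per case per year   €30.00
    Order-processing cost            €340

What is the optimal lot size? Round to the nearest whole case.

1,007 cases

Optimal lot size Q* = (2 × 44,750 × €340 / €30)^½ ≈ 1,007.14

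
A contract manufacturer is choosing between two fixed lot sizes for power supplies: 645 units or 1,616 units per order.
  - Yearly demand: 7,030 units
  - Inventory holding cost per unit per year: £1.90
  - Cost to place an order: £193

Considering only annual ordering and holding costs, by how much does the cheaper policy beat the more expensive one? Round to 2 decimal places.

For each Q, cost = (D/Q)·S + (Q/2)·H.
TC(645) = (7,030/645)×193 + (645/2)×1.9 = £2,716.30
TC(1,616) = (7,030/1,616)×193 + (1,616/2)×1.9 = £2,374.80
Cheaper: Q = 1,616.  Difference = £341.50

£341.50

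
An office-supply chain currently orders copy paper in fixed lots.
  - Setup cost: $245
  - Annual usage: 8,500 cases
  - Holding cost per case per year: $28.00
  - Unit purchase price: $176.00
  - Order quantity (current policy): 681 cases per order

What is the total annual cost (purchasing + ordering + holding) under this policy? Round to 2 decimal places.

Annual ordering cost = (D/Q)·S = (8,500/681) × 245 = $3,058.00
Annual holding cost  = (Q/2)·H = (681/2) × 28 = $9,534.00
Purchase cost = D·C = 8,500 × 176 = $1,496,000.00
Total = $3,058.00 + $9,534.00 + $1,496,000.00 = $1,508,592.00

$1,508,592.00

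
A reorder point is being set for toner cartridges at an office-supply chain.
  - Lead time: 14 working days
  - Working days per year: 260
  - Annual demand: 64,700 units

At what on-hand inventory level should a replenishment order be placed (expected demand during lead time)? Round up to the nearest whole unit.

Daily demand d = 64,700 / 260 = 248.846 units/day
Demand during lead time = 248.846 × 14 = 3,483.85
Reorder point = 3,483.85 → round up

3,484 units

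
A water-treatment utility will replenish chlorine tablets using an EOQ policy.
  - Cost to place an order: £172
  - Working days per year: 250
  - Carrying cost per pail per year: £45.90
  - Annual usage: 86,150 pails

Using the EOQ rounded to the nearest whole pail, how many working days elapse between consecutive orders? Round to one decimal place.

2.3 days

Optimal lot size Q* = (2 × 86,150 × £172 / £45.9)^½ ≈ 803.53 → Q = 804 pails
Cycle time = (working days × Q)/D = (250 × 804) / 86,150 = 2.333 days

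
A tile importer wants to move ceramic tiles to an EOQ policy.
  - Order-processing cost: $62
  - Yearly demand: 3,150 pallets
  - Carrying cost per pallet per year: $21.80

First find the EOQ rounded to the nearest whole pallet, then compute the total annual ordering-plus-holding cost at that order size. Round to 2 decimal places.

$2,918.06

Q* = √(2·D·S / H) = √(2·3,150·62 / 21.8) = √17,917.4 ≈ 133.86 → Q = 134 pallets
Orders/yr = 3,150/134 = 23.507; ordering cost = 23.507 × $62 = $1,457.46
Average inventory = 134/2 = 67; holding cost = 67 × $21.8 = $1,460.60
Total = $1,457.46 + $1,460.60 = $2,918.06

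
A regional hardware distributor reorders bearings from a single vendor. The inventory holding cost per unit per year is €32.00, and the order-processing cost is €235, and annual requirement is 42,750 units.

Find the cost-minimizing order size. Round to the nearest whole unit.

EOQ = √(2DS/H) = √(2 × 42,750 × 235 / 32)
    = √(627,890.62) ≈ 792.40

792 units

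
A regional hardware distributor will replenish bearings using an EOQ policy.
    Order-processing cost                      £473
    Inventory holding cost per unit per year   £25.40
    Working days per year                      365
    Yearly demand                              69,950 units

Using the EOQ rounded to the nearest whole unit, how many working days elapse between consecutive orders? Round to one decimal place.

8.4 days

Q* = √(2·D·S / H) = √(2·69,950·473 / 25.4) = √2,605,224.4 ≈ 1,614.07 → Q = 1,614 units
Days between orders = 365 / (D/Q) = 365 / 43.340 ≈ 8.422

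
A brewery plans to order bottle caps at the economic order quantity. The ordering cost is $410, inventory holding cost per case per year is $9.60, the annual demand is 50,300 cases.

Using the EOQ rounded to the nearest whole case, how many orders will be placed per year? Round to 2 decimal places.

24.26 orders per year

EOQ = √(2DS/H) = √(2 × 50,300 × 410 / 9.6)
    = √(4,296,458.33) ≈ 2,072.79 → Q = 2,073
N = D/Q = 50,300/2,073 ≈ 24.264 orders/yr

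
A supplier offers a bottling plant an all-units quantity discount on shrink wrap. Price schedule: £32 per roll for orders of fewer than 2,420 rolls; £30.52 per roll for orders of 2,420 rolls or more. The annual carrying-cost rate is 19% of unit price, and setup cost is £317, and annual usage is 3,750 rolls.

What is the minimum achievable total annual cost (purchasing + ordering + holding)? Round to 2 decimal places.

£121,957.77

H₁ = 19%×£32 = £6.0800;  H₂ = 19%×£30.52 = £5.7988
EOQ₁ = √(2×3,750×317/6.0800) = 625.33  (< 2,420, feasible at tier 1)
EOQ₂ = √(2×3,750×317/5.7988) = 640.31  (< 2,420 → use Q = 2,420 at tier-2 price)
TC(tier 1 (EOQ₁), Q≈625.3) = £123,802.00
TC(tier 2, Q≈2,420.0) = £121,957.77
Minimum at tier 2: £121,957.77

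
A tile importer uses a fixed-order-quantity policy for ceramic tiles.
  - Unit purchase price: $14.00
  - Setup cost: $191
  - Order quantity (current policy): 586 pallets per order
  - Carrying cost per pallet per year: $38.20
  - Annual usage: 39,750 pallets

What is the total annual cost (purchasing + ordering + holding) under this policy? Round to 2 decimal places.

Orders/yr = 39,750/586 = 67.833; ordering cost = 67.833 × $191 = $12,956.06
Average inventory = 586/2 = 293; holding cost = 293 × $38.2 = $11,192.60
Purchase cost = D·C = 39,750 × 14 = $556,500.00
Total = $12,956.06 + $11,192.60 + $556,500.00 = $580,648.66

$580,648.66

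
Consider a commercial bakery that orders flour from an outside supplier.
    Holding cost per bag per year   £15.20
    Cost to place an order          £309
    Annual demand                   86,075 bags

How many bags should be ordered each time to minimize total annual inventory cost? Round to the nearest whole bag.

1,871 bags

Optimal lot size Q* = (2 × 86,075 × £309 / £15.2)^½ ≈ 1,870.73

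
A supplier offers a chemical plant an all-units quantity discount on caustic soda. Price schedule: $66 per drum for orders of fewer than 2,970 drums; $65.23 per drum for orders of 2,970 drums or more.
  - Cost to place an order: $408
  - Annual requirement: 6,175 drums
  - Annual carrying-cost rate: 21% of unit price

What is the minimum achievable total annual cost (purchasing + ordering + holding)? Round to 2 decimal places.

H₁ = 21%×$66 = $13.8600;  H₂ = 21%×$65.23 = $13.6983
EOQ₁ = √(2×6,175×408/13.8600) = 602.95  (< 2,970, feasible at tier 1)
EOQ₂ = √(2×6,175×408/13.6983) = 606.50  (< 2,970 → use Q = 2,970 at tier-2 price)
TC(tier 1 (EOQ₁), Q≈603.0) = $415,906.90
TC(tier 2, Q≈2,970.0) = $423,985.51
Minimum at tier 1 (EOQ₁): $415,906.90

$415,906.90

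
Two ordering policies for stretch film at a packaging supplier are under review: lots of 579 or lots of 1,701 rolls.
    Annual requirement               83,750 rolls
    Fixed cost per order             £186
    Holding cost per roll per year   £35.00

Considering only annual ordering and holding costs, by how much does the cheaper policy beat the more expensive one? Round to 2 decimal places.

Annual cost at Q: ordering D·S/Q plus holding Q·H/2.
TC(579) = (83,750/579)×186 + (579/2)×35 = £37,036.65
TC(1,701) = (83,750/1,701)×186 + (1,701/2)×35 = £38,925.35
Cheaper: Q = 579.  Difference = £1,888.70

£1,888.70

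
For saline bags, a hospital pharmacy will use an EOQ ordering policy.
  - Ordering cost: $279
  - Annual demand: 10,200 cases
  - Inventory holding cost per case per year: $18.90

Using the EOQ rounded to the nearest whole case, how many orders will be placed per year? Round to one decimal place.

18.6 orders per year

Optimal lot size Q* = (2 × 10,200 × $279 / $18.9)^½ ≈ 548.76 → Q = 549
N = D/Q = 10,200/549 ≈ 18.579 orders/yr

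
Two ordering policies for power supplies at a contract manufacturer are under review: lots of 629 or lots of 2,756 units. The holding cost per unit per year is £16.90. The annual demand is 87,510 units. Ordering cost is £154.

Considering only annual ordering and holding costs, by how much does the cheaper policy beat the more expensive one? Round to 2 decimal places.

£1,437.70

Annual cost at Q: ordering D·S/Q plus holding Q·H/2.
TC(629) = (87,510/629)×154 + (629/2)×16.9 = £26,740.39
TC(2,756) = (87,510/2,756)×154 + (2,756/2)×16.9 = £28,178.09
Cheaper: Q = 629.  Difference = £1,437.70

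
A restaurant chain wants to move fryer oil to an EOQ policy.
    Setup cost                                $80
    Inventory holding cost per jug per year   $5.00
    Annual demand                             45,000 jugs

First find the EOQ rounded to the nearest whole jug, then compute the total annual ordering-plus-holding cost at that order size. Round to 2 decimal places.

EOQ = √(2DS/H) = √(2 × 45,000 × 80 / 5)
    = √(1,440,000.00) ≈ 1,200.00 → Q = 1,200 jugs
Annual ordering cost = (D/Q)·S = (45,000/1,200) × 80 = $3,000.00
Annual holding cost  = (Q/2)·H = (1,200/2) × 5 = $3,000.00
Total = $3,000.00 + $3,000.00 = $6,000.00

$6,000.00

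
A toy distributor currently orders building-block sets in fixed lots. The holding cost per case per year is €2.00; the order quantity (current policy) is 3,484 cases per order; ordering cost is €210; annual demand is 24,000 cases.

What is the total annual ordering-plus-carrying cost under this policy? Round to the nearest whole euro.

Annual ordering cost = (D/Q)·S = (24,000/3,484) × 210 = €1,446.61
Annual holding cost  = (Q/2)·H = (3,484/2) × 2 = €3,484.00
Total = €1,446.61 + €3,484.00 = €4,930.61

€4,931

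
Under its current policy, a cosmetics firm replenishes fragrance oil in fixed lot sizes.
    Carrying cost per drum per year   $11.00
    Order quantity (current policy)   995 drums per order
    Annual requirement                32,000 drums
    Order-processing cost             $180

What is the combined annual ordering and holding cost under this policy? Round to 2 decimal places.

Ordering: D/Q × S = 32,000/995 × $180 = $5,788.94
Holding:  Q/2 × H = 995/2 × $11 = $5,472.50
Total = $5,788.94 + $5,472.50 = $11,261.44

$11,261.44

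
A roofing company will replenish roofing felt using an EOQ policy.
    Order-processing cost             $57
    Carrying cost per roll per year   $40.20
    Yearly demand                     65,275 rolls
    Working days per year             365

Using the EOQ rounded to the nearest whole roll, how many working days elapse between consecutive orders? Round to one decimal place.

2.4 days

Optimal lot size Q* = (2 × 65,275 × $57 / $40.2)^½ ≈ 430.24 → Q = 430 rolls
T = Q/D × 365 days = 430/65,275 × 365 = 2.404 days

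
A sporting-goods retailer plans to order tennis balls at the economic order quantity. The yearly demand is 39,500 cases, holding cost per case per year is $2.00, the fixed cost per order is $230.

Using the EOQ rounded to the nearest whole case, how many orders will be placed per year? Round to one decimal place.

13.1 orders per year

Q* = √(2·D·S / H) = √(2·39,500·230 / 2) = √9,085,000.0 ≈ 3,014.13 → Q = 3,014
Orders per year = D/Q = 39,500 / 3,014 = 13.106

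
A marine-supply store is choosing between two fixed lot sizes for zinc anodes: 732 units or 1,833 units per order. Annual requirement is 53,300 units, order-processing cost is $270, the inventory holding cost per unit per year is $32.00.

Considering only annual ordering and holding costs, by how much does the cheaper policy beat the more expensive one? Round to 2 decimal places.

$5,807.23

Annual cost at Q: ordering D·S/Q plus holding Q·H/2.
TC(732) = (53,300/732)×270 + (732/2)×32 = $31,371.84
TC(1,833) = (53,300/1,833)×270 + (1,833/2)×32 = $37,179.06
|ΔTC| = |$31,371.84 − $37,179.06| = $5,807.23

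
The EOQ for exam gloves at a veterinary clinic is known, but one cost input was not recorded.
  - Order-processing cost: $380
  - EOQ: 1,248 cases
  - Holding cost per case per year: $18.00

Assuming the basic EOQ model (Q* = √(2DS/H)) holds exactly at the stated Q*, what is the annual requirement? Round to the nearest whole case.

36,888 cases per year

EOQ relation: Q² = 2DS/H, so rearrange for the unknown.
D = Q²H / (2S) = 1,248² × 18 / (2 × 380) = 36,888.25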